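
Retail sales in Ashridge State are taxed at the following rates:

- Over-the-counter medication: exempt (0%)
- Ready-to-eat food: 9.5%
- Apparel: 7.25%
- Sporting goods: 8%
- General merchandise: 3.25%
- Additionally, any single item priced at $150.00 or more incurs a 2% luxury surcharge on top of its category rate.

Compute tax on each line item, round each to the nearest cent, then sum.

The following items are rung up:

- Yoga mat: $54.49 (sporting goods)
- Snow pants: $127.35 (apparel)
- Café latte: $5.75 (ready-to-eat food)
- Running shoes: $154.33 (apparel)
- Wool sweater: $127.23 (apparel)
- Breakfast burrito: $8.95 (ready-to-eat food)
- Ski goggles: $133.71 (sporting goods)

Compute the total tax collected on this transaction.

$49.19

Yoga mat $54.49: sporting goods → 8% → $4.36
Snow pants $127.35: apparel → 7.25% → $9.23
Café latte $5.75: ready-to-eat food → 9.5% → $0.55
Running shoes $154.33: apparel → 7.25% + 2% surcharge = 9.25% → $14.28
Wool sweater $127.23: apparel → 7.25% → $9.22
Breakfast burrito $8.95: ready-to-eat food → 9.5% → $0.85
Ski goggles $133.71: sporting goods → 8% → $10.70
Total tax = $4.36 + $9.23 + $0.55 + $14.28 + $9.22 + $0.85 + $10.70 = $49.19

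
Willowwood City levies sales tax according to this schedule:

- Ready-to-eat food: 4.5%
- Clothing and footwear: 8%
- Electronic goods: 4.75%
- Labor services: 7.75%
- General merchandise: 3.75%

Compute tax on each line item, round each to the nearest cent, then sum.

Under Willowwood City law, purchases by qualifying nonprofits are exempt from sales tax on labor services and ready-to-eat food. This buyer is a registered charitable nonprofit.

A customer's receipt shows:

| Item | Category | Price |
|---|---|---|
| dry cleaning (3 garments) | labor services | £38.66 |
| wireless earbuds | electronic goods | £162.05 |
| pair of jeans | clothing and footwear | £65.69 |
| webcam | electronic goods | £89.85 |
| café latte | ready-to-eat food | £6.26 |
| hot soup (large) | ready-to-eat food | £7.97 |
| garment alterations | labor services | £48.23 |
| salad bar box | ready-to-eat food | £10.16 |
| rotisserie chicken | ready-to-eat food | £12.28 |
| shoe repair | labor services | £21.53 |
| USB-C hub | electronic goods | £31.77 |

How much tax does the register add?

£18.74

Dry cleaning (3 garments) £38.66: labor services, buyer-exempt → 0% → £0.00
Wireless earbuds £162.05: electronic goods → 4.75% → £7.70
Pair of jeans £65.69: clothing and footwear → 8% → £5.26
Webcam £89.85: electronic goods → 4.75% → £4.27
Café latte £6.26: ready-to-eat food, buyer-exempt → 0% → £0.00
Hot soup (large) £7.97: ready-to-eat food, buyer-exempt → 0% → £0.00
Garment alterations £48.23: labor services, buyer-exempt → 0% → £0.00
Salad bar box £10.16: ready-to-eat food, buyer-exempt → 0% → £0.00
Rotisserie chicken £12.28: ready-to-eat food, buyer-exempt → 0% → £0.00
Shoe repair £21.53: labor services, buyer-exempt → 0% → £0.00
USB-C hub £31.77: electronic goods → 4.75% → £1.51
Total tax = £7.70 + £5.26 + £4.27 + £1.51 = £18.74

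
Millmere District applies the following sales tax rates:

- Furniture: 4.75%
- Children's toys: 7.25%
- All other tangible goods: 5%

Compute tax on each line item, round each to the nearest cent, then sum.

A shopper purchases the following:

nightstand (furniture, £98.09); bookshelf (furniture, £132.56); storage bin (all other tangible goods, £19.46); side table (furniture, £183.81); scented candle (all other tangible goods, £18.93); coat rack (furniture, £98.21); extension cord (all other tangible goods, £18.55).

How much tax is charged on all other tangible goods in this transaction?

£2.85

Storage bin £19.46: all other tangible goods → 5% → £0.97
Scented candle £18.93: all other tangible goods → 5% → £0.95
Extension cord £18.55: all other tangible goods → 5% → £0.93
Tax on all other tangible goods = £0.97 + £0.95 + £0.93 = £2.85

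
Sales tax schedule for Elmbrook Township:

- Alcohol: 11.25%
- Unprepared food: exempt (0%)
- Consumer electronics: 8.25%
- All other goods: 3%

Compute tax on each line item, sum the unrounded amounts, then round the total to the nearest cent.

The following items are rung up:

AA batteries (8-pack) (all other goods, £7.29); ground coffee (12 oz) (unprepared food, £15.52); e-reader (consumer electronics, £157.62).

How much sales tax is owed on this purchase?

£13.22

AA batteries (8-pack) £7.29: all other goods → 3% → £0.2187
Ground coffee (12 oz) £15.52: unprepared food → 0% → £0.00
E-reader £157.62: consumer electronics → 8.25% → £13.00365
Unrounded tax sum = £13.22235 → £13.22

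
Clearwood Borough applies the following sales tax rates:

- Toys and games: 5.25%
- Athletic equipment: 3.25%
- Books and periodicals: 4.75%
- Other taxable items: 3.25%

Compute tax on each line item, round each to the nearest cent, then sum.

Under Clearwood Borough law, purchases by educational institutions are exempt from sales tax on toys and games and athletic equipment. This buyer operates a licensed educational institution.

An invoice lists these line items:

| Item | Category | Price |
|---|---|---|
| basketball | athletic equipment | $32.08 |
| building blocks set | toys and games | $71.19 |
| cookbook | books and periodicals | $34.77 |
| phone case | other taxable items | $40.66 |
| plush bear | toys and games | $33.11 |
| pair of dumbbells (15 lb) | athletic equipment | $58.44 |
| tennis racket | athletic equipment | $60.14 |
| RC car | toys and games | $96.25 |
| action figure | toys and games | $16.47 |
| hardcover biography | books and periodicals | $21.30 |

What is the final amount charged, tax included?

$468.39

Basketball $32.08: athletic equipment, buyer-exempt → 0% → $0.00
Building blocks set $71.19: toys and games, buyer-exempt → 0% → $0.00
Cookbook $34.77: books and periodicals → 4.75% → $1.65
Phone case $40.66: other taxable items → 3.25% → $1.32
Plush bear $33.11: toys and games, buyer-exempt → 0% → $0.00
Pair of dumbbells (15 lb) $58.44: athletic equipment, buyer-exempt → 0% → $0.00
Tennis racket $60.14: athletic equipment, buyer-exempt → 0% → $0.00
RC car $96.25: toys and games, buyer-exempt → 0% → $0.00
Action figure $16.47: toys and games, buyer-exempt → 0% → $0.00
Hardcover biography $21.30: books and periodicals → 4.75% → $1.01
Subtotal = $464.41; tax = $3.98; total due = $468.39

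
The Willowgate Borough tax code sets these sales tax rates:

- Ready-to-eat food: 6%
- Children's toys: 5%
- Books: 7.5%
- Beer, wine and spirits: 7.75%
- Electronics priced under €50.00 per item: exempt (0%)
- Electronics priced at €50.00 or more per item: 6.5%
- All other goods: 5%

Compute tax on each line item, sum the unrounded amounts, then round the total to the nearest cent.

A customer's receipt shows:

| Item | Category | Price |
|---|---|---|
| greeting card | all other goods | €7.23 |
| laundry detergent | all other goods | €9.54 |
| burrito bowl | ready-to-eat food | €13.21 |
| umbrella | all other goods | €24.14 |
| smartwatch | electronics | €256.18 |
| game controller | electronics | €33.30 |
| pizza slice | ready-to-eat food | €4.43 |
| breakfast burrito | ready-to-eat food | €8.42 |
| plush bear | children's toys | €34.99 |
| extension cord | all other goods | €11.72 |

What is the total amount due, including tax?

€425.76

Greeting card €7.23: all other goods → 5% → €0.3615
Laundry detergent €9.54: all other goods → 5% → €0.477
Burrito bowl €13.21: ready-to-eat food → 6% → €0.7926
Umbrella €24.14: all other goods → 5% → €1.207
Smartwatch €256.18: electronics, €50.00 or more → 6.5% → €16.6517
Game controller €33.30: electronics, under €50.00 → 0% → €0.00
Pizza slice €4.43: ready-to-eat food → 6% → €0.2658
Breakfast burrito €8.42: ready-to-eat food → 6% → €0.5052
Plush bear €34.99: children's toys → 5% → €1.7495
Extension cord €11.72: all other goods → 5% → €0.586
Subtotal = €403.16; unrounded tax = €22.5963 → €22.60; total due = €425.76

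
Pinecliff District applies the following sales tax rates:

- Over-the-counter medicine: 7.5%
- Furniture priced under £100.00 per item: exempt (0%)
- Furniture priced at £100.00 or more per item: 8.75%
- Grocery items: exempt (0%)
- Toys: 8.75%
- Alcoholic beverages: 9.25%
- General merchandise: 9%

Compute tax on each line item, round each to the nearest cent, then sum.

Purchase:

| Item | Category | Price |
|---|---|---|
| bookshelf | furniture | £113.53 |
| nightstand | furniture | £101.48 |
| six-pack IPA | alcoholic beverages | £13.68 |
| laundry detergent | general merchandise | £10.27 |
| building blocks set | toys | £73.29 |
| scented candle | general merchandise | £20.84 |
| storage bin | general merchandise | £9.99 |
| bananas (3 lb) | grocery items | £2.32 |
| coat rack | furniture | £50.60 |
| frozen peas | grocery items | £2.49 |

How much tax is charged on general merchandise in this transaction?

£3.70

Laundry detergent £10.27: general merchandise → 9% → £0.92
Scented candle £20.84: general merchandise → 9% → £1.88
Storage bin £9.99: general merchandise → 9% → £0.90
Tax on general merchandise = £0.92 + £1.88 + £0.90 = £3.70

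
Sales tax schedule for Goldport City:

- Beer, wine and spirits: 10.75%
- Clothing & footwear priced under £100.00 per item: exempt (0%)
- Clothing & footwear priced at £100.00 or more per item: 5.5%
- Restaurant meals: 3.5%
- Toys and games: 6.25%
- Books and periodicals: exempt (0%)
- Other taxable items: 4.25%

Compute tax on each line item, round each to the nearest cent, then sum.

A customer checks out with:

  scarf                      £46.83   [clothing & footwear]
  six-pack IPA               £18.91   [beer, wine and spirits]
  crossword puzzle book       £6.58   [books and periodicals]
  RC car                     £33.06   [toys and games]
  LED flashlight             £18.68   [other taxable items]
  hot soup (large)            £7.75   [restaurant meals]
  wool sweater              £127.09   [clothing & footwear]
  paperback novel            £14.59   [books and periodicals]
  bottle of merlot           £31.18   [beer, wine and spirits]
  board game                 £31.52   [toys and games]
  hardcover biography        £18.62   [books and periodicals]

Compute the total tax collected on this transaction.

Scarf £46.83: clothing & footwear, under £100.00 → 0% → £0.00
Six-pack IPA £18.91: beer, wine and spirits → 10.75% → £2.03
Crossword puzzle book £6.58: books and periodicals → 0% → £0.00
RC car £33.06: toys and games → 6.25% → £2.07
LED flashlight £18.68: other taxable items → 4.25% → £0.79
Hot soup (large) £7.75: restaurant meals → 3.5% → £0.27
Wool sweater £127.09: clothing & footwear, £100.00 or more → 5.5% → £6.99
Paperback novel £14.59: books and periodicals → 0% → £0.00
Bottle of merlot £31.18: beer, wine and spirits → 10.75% → £3.35
Board game £31.52: toys and games → 6.25% → £1.97
Hardcover biography £18.62: books and periodicals → 0% → £0.00
Total tax = £2.03 + £2.07 + £0.79 + £0.27 + £6.99 + £3.35 + £1.97 = £17.47

£17.47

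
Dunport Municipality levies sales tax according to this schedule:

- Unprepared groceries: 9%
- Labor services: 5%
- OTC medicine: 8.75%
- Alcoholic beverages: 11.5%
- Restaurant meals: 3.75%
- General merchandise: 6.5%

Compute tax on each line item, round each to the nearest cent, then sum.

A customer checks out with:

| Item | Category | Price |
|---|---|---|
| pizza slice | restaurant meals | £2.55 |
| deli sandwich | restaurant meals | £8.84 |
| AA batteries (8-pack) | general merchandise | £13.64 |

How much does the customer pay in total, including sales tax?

£26.35

Pizza slice £2.55: restaurant meals → 3.75% → £0.10
Deli sandwich £8.84: restaurant meals → 3.75% → £0.33
AA batteries (8-pack) £13.64: general merchandise → 6.5% → £0.89
Subtotal = £25.03; tax = £1.32; total due = £26.35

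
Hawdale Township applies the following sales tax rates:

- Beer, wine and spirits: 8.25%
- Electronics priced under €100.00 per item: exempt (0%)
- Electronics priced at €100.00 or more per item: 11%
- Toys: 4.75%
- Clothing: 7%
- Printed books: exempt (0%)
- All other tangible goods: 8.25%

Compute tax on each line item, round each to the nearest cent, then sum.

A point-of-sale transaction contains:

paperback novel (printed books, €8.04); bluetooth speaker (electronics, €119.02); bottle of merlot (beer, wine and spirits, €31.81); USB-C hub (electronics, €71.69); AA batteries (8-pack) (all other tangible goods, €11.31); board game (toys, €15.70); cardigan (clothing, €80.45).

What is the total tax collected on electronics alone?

Bluetooth speaker €119.02: electronics, €100.00 or more → 11% → €13.09
USB-C hub €71.69: electronics, under €100.00 → 0% → €0.00
Tax on electronics = €13.09 + €0.00 = €13.09

€13.09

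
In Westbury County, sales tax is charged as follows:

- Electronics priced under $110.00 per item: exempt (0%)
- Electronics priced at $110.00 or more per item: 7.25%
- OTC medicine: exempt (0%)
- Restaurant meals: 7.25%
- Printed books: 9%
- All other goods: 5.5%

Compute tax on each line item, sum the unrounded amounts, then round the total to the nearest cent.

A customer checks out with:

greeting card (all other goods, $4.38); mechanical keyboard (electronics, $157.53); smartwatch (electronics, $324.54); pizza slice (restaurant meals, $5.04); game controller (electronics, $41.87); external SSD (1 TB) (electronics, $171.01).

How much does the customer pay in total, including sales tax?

$752.32

Greeting card $4.38: all other goods → 5.5% → $0.2409
Mechanical keyboard $157.53: electronics, $110.00 or more → 7.25% → $11.420925
Smartwatch $324.54: electronics, $110.00 or more → 7.25% → $23.52915
Pizza slice $5.04: restaurant meals → 7.25% → $0.3654
Game controller $41.87: electronics, under $110.00 → 0% → $0.00
External SSD (1 TB) $171.01: electronics, $110.00 or more → 7.25% → $12.398225
Subtotal = $704.37; unrounded tax = $47.9546 → $47.95; total due = $752.32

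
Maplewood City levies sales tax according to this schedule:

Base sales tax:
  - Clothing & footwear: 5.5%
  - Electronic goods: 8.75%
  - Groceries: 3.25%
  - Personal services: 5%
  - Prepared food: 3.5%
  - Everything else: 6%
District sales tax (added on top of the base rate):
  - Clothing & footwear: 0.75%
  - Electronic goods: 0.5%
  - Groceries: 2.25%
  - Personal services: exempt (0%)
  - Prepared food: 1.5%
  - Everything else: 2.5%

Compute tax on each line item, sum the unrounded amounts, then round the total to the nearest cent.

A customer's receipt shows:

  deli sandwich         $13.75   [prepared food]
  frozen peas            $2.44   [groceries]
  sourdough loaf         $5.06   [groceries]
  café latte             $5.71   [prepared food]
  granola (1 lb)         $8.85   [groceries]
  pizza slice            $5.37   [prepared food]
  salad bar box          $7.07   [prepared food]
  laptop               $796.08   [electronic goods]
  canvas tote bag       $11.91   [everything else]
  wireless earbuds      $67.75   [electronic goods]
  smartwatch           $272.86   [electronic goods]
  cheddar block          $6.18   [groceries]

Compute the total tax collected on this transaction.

$108.99

Deli sandwich $13.75: prepared food → 3.5% + 1.5% district = 5% → $0.6875
Frozen peas $2.44: groceries → 3.25% + 2.25% district = 5.5% → $0.1342
Sourdough loaf $5.06: groceries → 3.25% + 2.25% district = 5.5% → $0.2783
Café latte $5.71: prepared food → 3.5% + 1.5% district = 5% → $0.2855
Granola (1 lb) $8.85: groceries → 3.25% + 2.25% district = 5.5% → $0.48675
Pizza slice $5.37: prepared food → 3.5% + 1.5% district = 5% → $0.2685
Salad bar box $7.07: prepared food → 3.5% + 1.5% district = 5% → $0.3535
Laptop $796.08: electronic goods → 8.75% + 0.5% district = 9.25% → $73.6374
Canvas tote bag $11.91: everything else → 6% + 2.5% district = 8.5% → $1.01235
Wireless earbuds $67.75: electronic goods → 8.75% + 0.5% district = 9.25% → $6.266875
Smartwatch $272.86: electronic goods → 8.75% + 0.5% district = 9.25% → $25.23955
Cheddar block $6.18: groceries → 3.25% + 2.25% district = 5.5% → $0.3399
Unrounded tax sum = $108.990325 → $108.99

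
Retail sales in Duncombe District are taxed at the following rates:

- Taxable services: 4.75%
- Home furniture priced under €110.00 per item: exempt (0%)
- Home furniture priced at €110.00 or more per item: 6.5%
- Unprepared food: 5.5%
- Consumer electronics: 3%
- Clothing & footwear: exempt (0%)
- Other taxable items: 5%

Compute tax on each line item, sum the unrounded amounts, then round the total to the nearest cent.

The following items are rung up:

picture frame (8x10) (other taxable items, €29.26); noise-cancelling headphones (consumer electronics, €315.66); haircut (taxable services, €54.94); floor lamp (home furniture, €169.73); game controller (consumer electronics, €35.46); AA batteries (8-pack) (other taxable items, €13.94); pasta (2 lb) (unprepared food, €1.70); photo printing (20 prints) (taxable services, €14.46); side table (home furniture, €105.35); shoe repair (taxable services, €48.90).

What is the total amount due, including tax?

Picture frame (8x10) €29.26: other taxable items → 5% → €1.463
Noise-cancelling headphones €315.66: consumer electronics → 3% → €9.4698
Haircut €54.94: taxable services → 4.75% → €2.60965
Floor lamp €169.73: home furniture, €110.00 or more → 6.5% → €11.03245
Game controller €35.46: consumer electronics → 3% → €1.0638
AA batteries (8-pack) €13.94: other taxable items → 5% → €0.697
Pasta (2 lb) €1.70: unprepared food → 5.5% → €0.0935
Photo printing (20 prints) €14.46: taxable services → 4.75% → €0.68685
Side table €105.35: home furniture, under €110.00 → 0% → €0.00
Shoe repair €48.90: taxable services → 4.75% → €2.32275
Subtotal = €789.40; unrounded tax = €29.4388 → €29.44; total due = €818.84

€818.84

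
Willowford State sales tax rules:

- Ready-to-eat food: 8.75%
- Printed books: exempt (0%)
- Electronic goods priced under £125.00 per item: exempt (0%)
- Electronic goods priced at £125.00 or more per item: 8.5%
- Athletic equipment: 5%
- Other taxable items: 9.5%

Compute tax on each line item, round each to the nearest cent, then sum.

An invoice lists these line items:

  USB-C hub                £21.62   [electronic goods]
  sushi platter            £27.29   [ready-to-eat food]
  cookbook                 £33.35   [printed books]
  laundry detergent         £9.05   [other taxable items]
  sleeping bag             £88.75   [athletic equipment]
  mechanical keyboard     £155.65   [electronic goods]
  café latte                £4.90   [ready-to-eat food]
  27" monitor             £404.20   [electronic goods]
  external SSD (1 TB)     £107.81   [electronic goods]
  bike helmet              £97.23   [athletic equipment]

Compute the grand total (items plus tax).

£1010.42

USB-C hub £21.62: electronic goods, under £125.00 → 0% → £0.00
Sushi platter £27.29: ready-to-eat food → 8.75% → £2.39
Cookbook £33.35: printed books → 0% → £0.00
Laundry detergent £9.05: other taxable items → 9.5% → £0.86
Sleeping bag £88.75: athletic equipment → 5% → £4.44
Mechanical keyboard £155.65: electronic goods, £125.00 or more → 8.5% → £13.23
Café latte £4.90: ready-to-eat food → 8.75% → £0.43
27" monitor £404.20: electronic goods, £125.00 or more → 8.5% → £34.36
External SSD (1 TB) £107.81: electronic goods, under £125.00 → 0% → £0.00
Bike helmet £97.23: athletic equipment → 5% → £4.86
Subtotal = £949.85; tax = £60.57; total due = £1010.42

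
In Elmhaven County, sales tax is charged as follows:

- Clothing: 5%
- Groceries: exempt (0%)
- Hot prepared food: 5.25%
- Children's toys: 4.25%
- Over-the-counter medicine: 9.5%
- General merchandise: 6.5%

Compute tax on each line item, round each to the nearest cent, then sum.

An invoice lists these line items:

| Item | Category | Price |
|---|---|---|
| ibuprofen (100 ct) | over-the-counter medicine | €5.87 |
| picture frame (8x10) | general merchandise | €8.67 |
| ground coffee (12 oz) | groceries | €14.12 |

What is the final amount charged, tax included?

Ibuprofen (100 ct) €5.87: over-the-counter medicine → 9.5% → €0.56
Picture frame (8x10) €8.67: general merchandise → 6.5% → €0.56
Ground coffee (12 oz) €14.12: groceries → 0% → €0.00
Subtotal = €28.66; tax = €1.12; total due = €29.78

€29.78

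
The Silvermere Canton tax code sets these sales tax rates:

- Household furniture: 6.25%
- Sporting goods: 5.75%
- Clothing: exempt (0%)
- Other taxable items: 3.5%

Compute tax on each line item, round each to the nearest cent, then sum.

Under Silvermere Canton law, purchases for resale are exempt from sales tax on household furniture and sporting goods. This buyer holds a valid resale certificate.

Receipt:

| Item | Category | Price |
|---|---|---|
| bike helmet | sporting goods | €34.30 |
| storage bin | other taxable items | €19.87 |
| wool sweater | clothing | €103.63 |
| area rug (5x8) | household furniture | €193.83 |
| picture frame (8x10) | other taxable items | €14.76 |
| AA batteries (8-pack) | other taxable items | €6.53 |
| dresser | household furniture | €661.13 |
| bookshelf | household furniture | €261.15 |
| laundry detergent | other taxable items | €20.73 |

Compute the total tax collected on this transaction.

Bike helmet €34.30: sporting goods, buyer-exempt → 0% → €0.00
Storage bin €19.87: other taxable items → 3.5% → €0.70
Wool sweater €103.63: clothing → 0% → €0.00
Area rug (5x8) €193.83: household furniture, buyer-exempt → 0% → €0.00
Picture frame (8x10) €14.76: other taxable items → 3.5% → €0.52
AA batteries (8-pack) €6.53: other taxable items → 3.5% → €0.23
Dresser €661.13: household furniture, buyer-exempt → 0% → €0.00
Bookshelf €261.15: household furniture, buyer-exempt → 0% → €0.00
Laundry detergent €20.73: other taxable items → 3.5% → €0.73
Total tax = €0.70 + €0.52 + €0.23 + €0.73 = €2.18

€2.18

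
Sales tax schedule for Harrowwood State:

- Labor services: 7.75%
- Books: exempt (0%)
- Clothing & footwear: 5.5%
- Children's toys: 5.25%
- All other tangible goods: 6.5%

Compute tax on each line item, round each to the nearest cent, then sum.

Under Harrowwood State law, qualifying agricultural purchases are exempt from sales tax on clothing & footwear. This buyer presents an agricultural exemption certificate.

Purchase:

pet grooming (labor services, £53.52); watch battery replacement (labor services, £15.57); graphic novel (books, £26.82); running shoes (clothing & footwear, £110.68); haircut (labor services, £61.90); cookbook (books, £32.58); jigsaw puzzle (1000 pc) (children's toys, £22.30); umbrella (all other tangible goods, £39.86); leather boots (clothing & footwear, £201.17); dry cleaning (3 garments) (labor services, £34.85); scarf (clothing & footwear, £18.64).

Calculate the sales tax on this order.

Pet grooming £53.52: labor services → 7.75% → £4.15
Watch battery replacement £15.57: labor services → 7.75% → £1.21
Graphic novel £26.82: books → 0% → £0.00
Running shoes £110.68: clothing & footwear, buyer-exempt → 0% → £0.00
Haircut £61.90: labor services → 7.75% → £4.80
Cookbook £32.58: books → 0% → £0.00
Jigsaw puzzle (1000 pc) £22.30: children's toys → 5.25% → £1.17
Umbrella £39.86: all other tangible goods → 6.5% → £2.59
Leather boots £201.17: clothing & footwear, buyer-exempt → 0% → £0.00
Dry cleaning (3 garments) £34.85: labor services → 7.75% → £2.70
Scarf £18.64: clothing & footwear, buyer-exempt → 0% → £0.00
Total tax = £4.15 + £1.21 + £4.80 + £1.17 + £2.59 + £2.70 = £16.62

£16.62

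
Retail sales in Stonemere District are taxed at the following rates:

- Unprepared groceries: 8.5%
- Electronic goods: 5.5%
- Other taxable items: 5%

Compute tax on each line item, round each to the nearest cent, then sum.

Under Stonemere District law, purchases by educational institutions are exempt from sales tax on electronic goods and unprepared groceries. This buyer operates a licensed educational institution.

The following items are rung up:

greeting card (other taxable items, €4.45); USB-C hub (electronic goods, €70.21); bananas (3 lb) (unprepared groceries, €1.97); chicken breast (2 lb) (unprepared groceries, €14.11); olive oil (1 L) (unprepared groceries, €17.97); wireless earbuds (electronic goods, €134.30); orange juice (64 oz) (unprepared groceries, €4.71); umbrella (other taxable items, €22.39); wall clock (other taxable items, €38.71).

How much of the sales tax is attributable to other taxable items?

Greeting card €4.45: other taxable items → 5% → €0.22
Umbrella €22.39: other taxable items → 5% → €1.12
Wall clock €38.71: other taxable items → 5% → €1.94
Tax on other taxable items = €0.22 + €1.12 + €1.94 = €3.28

€3.28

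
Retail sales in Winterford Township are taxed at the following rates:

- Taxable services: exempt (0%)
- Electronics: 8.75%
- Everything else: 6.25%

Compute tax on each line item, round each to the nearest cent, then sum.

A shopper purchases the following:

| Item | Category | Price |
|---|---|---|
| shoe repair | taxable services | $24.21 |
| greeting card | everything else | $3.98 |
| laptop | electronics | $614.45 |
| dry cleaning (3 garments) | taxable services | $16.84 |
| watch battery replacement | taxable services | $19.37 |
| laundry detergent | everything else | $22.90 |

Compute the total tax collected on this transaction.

Shoe repair $24.21: taxable services → 0% → $0.00
Greeting card $3.98: everything else → 6.25% → $0.25
Laptop $614.45: electronics → 8.75% → $53.76
Dry cleaning (3 garments) $16.84: taxable services → 0% → $0.00
Watch battery replacement $19.37: taxable services → 0% → $0.00
Laundry detergent $22.90: everything else → 6.25% → $1.43
Total tax = $0.25 + $53.76 + $1.43 = $55.44

$55.44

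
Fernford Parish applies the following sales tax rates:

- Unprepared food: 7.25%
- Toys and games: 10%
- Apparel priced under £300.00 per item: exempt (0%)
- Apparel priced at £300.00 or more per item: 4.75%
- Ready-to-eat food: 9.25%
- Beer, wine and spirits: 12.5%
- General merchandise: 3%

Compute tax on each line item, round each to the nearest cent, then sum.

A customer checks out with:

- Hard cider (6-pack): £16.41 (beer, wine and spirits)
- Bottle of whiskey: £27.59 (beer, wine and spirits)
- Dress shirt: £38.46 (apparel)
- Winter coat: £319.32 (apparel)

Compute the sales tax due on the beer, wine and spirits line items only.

Hard cider (6-pack) £16.41: beer, wine and spirits → 12.5% → £2.05
Bottle of whiskey £27.59: beer, wine and spirits → 12.5% → £3.45
Tax on beer, wine and spirits = £2.05 + £3.45 = £5.50

£5.50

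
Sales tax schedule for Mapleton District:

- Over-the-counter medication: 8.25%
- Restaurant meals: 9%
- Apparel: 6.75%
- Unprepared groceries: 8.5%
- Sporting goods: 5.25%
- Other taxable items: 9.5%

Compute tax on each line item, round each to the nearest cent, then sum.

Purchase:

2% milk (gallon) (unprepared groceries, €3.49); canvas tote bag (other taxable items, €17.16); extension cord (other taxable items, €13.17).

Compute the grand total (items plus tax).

€37.00

2% milk (gallon) €3.49: unprepared groceries → 8.5% → €0.30
Canvas tote bag €17.16: other taxable items → 9.5% → €1.63
Extension cord €13.17: other taxable items → 9.5% → €1.25
Subtotal = €33.82; tax = €3.18; total due = €37.00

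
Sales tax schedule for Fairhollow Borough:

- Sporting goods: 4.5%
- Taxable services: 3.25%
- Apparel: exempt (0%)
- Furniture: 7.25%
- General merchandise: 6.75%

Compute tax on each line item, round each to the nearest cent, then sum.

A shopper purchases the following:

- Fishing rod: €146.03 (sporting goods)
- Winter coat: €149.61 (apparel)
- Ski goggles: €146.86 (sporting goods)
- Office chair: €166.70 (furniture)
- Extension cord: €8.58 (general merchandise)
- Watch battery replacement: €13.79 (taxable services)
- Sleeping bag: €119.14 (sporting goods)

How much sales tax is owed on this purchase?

€31.66

Fishing rod €146.03: sporting goods → 4.5% → €6.57
Winter coat €149.61: apparel → 0% → €0.00
Ski goggles €146.86: sporting goods → 4.5% → €6.61
Office chair €166.70: furniture → 7.25% → €12.09
Extension cord €8.58: general merchandise → 6.75% → €0.58
Watch battery replacement €13.79: taxable services → 3.25% → €0.45
Sleeping bag €119.14: sporting goods → 4.5% → €5.36
Total tax = €6.57 + €6.61 + €12.09 + €0.58 + €0.45 + €5.36 = €31.66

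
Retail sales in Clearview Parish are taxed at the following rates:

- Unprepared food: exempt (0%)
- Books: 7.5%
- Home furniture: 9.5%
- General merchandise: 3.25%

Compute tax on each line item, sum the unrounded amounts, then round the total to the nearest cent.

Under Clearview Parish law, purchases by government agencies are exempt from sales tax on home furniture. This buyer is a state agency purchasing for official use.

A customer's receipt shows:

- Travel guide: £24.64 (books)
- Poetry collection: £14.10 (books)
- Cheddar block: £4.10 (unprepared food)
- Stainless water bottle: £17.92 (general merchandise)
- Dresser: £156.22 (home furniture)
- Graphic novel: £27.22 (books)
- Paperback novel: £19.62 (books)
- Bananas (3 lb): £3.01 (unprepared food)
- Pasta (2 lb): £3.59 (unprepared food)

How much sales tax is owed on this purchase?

Travel guide £24.64: books → 7.5% → £1.848
Poetry collection £14.10: books → 7.5% → £1.0575
Cheddar block £4.10: unprepared food → 0% → £0.00
Stainless water bottle £17.92: general merchandise → 3.25% → £0.5824
Dresser £156.22: home furniture, buyer-exempt → 0% → £0.00
Graphic novel £27.22: books → 7.5% → £2.0415
Paperback novel £19.62: books → 7.5% → £1.4715
Bananas (3 lb) £3.01: unprepared food → 0% → £0.00
Pasta (2 lb) £3.59: unprepared food → 0% → £0.00
Unrounded tax sum = £7.0009 → £7.00

£7.00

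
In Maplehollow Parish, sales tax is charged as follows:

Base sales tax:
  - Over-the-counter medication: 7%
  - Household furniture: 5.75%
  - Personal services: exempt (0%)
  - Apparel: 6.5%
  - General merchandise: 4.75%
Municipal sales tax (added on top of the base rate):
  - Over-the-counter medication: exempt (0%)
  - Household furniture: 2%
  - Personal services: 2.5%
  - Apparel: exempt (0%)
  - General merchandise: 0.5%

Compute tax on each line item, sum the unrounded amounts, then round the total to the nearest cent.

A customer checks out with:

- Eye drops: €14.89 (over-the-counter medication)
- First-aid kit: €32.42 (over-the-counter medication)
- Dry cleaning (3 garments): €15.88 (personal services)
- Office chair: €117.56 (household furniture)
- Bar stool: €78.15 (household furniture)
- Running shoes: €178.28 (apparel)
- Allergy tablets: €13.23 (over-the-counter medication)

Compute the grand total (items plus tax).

Eye drops €14.89: over-the-counter medication → 7% + 0% municipal = 7% → €1.0423
First-aid kit €32.42: over-the-counter medication → 7% + 0% municipal = 7% → €2.2694
Dry cleaning (3 garments) €15.88: personal services → 0% + 2.5% municipal = 2.5% → €0.397
Office chair €117.56: household furniture → 5.75% + 2% municipal = 7.75% → €9.1109
Bar stool €78.15: household furniture → 5.75% + 2% municipal = 7.75% → €6.056625
Running shoes €178.28: apparel → 6.5% + 0% municipal = 6.5% → €11.5882
Allergy tablets €13.23: over-the-counter medication → 7% + 0% municipal = 7% → €0.9261
Subtotal = €450.41; unrounded tax = €31.390525 → €31.39; total due = €481.80

€481.80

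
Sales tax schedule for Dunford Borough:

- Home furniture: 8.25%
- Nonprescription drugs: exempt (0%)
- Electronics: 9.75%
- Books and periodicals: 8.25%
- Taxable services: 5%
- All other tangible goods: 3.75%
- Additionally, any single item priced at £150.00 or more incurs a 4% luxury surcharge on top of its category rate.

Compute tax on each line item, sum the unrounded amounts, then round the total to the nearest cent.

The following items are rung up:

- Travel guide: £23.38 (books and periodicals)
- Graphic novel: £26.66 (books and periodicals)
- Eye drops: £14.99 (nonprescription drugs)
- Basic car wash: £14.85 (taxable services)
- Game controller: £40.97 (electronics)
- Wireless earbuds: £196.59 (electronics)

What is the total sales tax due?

Travel guide £23.38: books and periodicals → 8.25% → £1.92885
Graphic novel £26.66: books and periodicals → 8.25% → £2.19945
Eye drops £14.99: nonprescription drugs → 0% → £0.00
Basic car wash £14.85: taxable services → 5% → £0.7425
Game controller £40.97: electronics → 9.75% → £3.994575
Wireless earbuds £196.59: electronics → 9.75% + 4% surcharge = 13.75% → £27.031125
Unrounded tax sum = £35.8965 → £35.90

£35.90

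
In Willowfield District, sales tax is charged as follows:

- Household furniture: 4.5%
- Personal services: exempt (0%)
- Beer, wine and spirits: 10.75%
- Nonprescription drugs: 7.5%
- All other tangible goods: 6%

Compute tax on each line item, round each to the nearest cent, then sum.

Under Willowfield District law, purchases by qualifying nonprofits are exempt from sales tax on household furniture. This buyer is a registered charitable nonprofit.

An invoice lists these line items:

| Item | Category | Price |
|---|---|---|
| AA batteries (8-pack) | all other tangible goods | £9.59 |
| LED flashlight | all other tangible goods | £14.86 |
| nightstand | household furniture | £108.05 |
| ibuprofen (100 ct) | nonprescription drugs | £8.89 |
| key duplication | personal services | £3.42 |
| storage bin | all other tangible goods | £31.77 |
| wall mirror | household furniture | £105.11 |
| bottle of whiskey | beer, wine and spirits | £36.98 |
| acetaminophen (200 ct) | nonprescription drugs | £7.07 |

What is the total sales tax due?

£8.56

AA batteries (8-pack) £9.59: all other tangible goods → 6% → £0.58
LED flashlight £14.86: all other tangible goods → 6% → £0.89
Nightstand £108.05: household furniture, buyer-exempt → 0% → £0.00
Ibuprofen (100 ct) £8.89: nonprescription drugs → 7.5% → £0.67
Key duplication £3.42: personal services → 0% → £0.00
Storage bin £31.77: all other tangible goods → 6% → £1.91
Wall mirror £105.11: household furniture, buyer-exempt → 0% → £0.00
Bottle of whiskey £36.98: beer, wine and spirits → 10.75% → £3.98
Acetaminophen (200 ct) £7.07: nonprescription drugs → 7.5% → £0.53
Total tax = £0.58 + £0.89 + £0.67 + £1.91 + £3.98 + £0.53 = £8.56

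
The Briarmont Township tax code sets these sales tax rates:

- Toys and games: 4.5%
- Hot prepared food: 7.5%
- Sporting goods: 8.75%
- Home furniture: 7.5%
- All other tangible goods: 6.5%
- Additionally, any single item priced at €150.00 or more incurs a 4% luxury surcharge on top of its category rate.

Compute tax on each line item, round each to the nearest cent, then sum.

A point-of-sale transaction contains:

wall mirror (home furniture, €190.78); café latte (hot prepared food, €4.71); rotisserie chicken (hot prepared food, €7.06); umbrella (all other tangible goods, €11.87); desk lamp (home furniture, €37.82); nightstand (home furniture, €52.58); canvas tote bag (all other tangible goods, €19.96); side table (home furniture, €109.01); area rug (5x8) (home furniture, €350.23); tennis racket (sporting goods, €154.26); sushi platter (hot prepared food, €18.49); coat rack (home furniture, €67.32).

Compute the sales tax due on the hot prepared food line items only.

Café latte €4.71: hot prepared food → 7.5% → €0.35
Rotisserie chicken €7.06: hot prepared food → 7.5% → €0.53
Sushi platter €18.49: hot prepared food → 7.5% → €1.39
Tax on hot prepared food = €0.35 + €0.53 + €1.39 = €2.27

€2.27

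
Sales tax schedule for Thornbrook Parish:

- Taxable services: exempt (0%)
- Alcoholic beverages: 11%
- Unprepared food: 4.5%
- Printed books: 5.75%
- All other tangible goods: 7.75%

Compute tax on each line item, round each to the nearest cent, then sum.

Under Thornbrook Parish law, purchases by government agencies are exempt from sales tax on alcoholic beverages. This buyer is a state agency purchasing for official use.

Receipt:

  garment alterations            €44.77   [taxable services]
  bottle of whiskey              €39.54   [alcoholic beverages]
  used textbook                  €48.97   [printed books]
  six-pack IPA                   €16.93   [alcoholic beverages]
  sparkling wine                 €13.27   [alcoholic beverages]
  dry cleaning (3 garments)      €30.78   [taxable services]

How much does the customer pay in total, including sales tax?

Garment alterations €44.77: taxable services → 0% → €0.00
Bottle of whiskey €39.54: alcoholic beverages, buyer-exempt → 0% → €0.00
Used textbook €48.97: printed books → 5.75% → €2.82
Six-pack IPA €16.93: alcoholic beverages, buyer-exempt → 0% → €0.00
Sparkling wine €13.27: alcoholic beverages, buyer-exempt → 0% → €0.00
Dry cleaning (3 garments) €30.78: taxable services → 0% → €0.00
Subtotal = €194.26; tax = €2.82; total due = €197.08

€197.08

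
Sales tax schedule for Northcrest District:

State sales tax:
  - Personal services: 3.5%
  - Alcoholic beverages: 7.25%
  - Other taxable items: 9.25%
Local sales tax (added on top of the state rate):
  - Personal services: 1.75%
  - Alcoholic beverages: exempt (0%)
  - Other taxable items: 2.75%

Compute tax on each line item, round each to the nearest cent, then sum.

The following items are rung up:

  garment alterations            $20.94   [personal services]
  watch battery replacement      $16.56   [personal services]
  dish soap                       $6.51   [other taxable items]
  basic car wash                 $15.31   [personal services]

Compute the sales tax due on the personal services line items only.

$2.77

Garment alterations $20.94: personal services → 3.5% + 1.75% local = 5.25% → $1.10
Watch battery replacement $16.56: personal services → 3.5% + 1.75% local = 5.25% → $0.87
Basic car wash $15.31: personal services → 3.5% + 1.75% local = 5.25% → $0.80
Tax on personal services = $1.10 + $0.87 + $0.80 = $2.77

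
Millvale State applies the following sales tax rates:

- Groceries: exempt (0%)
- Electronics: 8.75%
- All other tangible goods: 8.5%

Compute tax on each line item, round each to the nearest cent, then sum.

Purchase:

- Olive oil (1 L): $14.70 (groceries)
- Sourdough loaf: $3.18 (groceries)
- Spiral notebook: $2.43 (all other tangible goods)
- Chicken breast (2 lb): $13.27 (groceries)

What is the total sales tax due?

$0.21

Olive oil (1 L) $14.70: groceries → 0% → $0.00
Sourdough loaf $3.18: groceries → 0% → $0.00
Spiral notebook $2.43: all other tangible goods → 8.5% → $0.21
Chicken breast (2 lb) $13.27: groceries → 0% → $0.00
Total tax = $0.21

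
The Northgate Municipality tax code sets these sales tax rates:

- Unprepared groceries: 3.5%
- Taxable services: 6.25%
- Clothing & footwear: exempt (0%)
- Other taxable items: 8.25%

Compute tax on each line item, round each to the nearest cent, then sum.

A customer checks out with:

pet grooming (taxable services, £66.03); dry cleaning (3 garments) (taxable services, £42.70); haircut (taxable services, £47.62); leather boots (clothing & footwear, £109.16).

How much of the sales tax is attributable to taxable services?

Pet grooming £66.03: taxable services → 6.25% → £4.13
Dry cleaning (3 garments) £42.70: taxable services → 6.25% → £2.67
Haircut £47.62: taxable services → 6.25% → £2.98
Tax on taxable services = £4.13 + £2.67 + £2.98 = £9.78

£9.78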